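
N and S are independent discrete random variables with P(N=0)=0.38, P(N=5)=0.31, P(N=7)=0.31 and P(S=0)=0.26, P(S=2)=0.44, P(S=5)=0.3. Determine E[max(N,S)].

4.6244

E[max(N,S)] = Σ_n Σ_s max(n,s) · P(N=n)P(S=s)
 = 0·0.0988 + 2·0.1672 + 5·0.114 + 5·0.0806 + 5·0.1364 + 5·0.093 + 7·0.0806 + 7·0.1364 + 7·0.093
 = 0 + 0.3344 + 0.57 + 0.403 + 0.682 + 0.465 + 0.5642 + 0.9548 + 0.651
 = 4.6244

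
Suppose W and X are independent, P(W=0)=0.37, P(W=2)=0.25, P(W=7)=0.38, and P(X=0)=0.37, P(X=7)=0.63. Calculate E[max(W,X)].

5.5792

E[max(W,X)] = Σ_w Σ_x max(w,x) · P(W=w)P(X=x)
 = 0·0.1369 + 7·0.2331 + 2·0.0925 + 7·0.1575 + 7·0.1406 + 7·0.2394
 = 0 + 1.6317 + 0.185 + 1.1025 + 0.9842 + 1.6758
 = 5.5792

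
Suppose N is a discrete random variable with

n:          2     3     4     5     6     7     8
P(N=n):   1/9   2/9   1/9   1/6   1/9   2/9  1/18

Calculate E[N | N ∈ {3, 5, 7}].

P(N ∈ {3, 5, 7}) = 2/9 + 1/6 + 2/9 = 11/18.
E[N | N ∈ {3, 5, 7}] = [3·2/9 + 5·1/6 + 7·2/9] / (11/18)
 = 55/18 / (11/18)
 = 5

5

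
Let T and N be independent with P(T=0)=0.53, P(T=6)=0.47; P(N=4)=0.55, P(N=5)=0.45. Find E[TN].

12.549

E[TN] = Σ_t Σ_n tn · P(T=t)P(N=n)
 = 0·0.2915 + 0·0.2385 + 24·0.2585 + 30·0.2115
 = 0 + 0 + 6.204 + 6.345
 = 12.549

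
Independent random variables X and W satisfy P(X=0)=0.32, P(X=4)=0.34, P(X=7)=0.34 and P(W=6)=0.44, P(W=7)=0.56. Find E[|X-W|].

E[|X-W|] = Σ_x Σ_w |x-w| · P(X=x)P(W=w)
 = 6·0.1408 + 7·0.1792 + 2·0.1496 + 3·0.1904 + 1·0.1496 + 0·0.1904
 = 0.8448 + 1.2544 + 0.2992 + 0.5712 + 0.1496 + 0
 = 3.1192

3.1192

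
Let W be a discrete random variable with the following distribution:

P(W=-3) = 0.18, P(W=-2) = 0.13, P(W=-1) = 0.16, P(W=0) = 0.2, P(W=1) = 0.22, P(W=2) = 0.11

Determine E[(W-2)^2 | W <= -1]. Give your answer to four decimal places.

P(W <= -1) = 0.18 + 0.13 + 0.16 = 0.47.
E[(W-2)^2 | W <= -1] = [25·0.18 + 16·0.13 + 9·0.16] / 0.47
 = 8.02 / 0.47
 = 802/47

17.0638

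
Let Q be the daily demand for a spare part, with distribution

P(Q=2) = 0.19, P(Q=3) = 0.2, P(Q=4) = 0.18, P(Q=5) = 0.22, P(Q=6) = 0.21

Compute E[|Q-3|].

1.44

E[|Q-3|] = Σ |q-3|·P(Q=q)
 = 1·0.19 + 0·0.2 + 1·0.18 + 2·0.22 + 3·0.21
 = 0.19 + 0 + 0.18 + 0.44 + 0.63
 = 1.44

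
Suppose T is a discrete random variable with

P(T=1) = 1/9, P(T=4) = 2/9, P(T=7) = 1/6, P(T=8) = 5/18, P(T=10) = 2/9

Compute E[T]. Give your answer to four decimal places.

6.6111

E[T] = Σ t·P(T=t)
 = 1·1/9 + 4·2/9 + 7·1/6 + 8·5/18 + 10·2/9
 = 1/9 + 8/9 + 7/6 + 20/9 + 20/9
 = 119/18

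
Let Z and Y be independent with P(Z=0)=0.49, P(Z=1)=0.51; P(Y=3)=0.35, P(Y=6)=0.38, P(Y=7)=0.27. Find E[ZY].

E[ZY] = Σ_z Σ_y zy · P(Z=z)P(Y=y)
 = 0·0.1715 + 0·0.1862 + 0·0.1323 + 3·0.1785 + 6·0.1938 + 7·0.1377
 = 0 + 0 + 0 + 0.5355 + 1.1628 + 0.9639
 = 2.6622

2.6622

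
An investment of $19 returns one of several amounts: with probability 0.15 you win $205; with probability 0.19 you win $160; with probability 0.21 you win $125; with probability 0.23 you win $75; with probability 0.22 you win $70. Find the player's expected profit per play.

101.05

E[payout] = 205·0.15 + 160·0.19 + 125·0.21 + 75·0.23 + 70·0.22
 = 30.75 + 30.4 + 26.25 + 17.25 + 15.4
 = 120.05
Net = 120.05 - 19 = 101.05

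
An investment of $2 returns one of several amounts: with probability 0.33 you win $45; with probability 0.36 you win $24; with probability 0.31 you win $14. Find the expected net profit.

25.83

E[payout] = 45·0.33 + 24·0.36 + 14·0.31
 = 14.85 + 8.64 + 4.34
 = 27.83
Net = 27.83 - 2 = 25.83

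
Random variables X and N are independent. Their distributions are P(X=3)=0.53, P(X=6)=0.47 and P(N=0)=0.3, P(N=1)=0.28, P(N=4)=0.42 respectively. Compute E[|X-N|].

E[|X-N|] = Σ_x Σ_n |x-n| · P(X=x)P(N=n)
 = 3·0.159 + 2·0.1484 + 1·0.2226 + 6·0.141 + 5·0.1316 + 2·0.1974
 = 0.477 + 0.2968 + 0.2226 + 0.846 + 0.658 + 0.3948
 = 2.8952

2.8952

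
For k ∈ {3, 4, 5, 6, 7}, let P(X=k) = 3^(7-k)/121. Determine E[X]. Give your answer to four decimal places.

E[X] = Σ x·P(X=x)
 = 3·81/121 + 4·27/121 + 5·9/121 + 6·3/121 + 7·1/121
 = 243/121 + 108/121 + 45/121 + 18/121 + 7/121
 = 421/121

3.4793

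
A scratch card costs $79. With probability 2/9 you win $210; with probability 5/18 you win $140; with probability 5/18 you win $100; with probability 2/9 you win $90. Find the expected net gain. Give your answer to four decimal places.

54.3333

E[payout] = 210·2/9 + 140·5/18 + 100·5/18 + 90·2/9
 = 140/3 + 350/9 + 250/9 + 20
 = 400/3
Net = 400/3 - 79 = 163/3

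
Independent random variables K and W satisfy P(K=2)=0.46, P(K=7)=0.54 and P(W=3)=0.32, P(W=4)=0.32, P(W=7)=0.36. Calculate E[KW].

E[KW] = Σ_k Σ_w kw · P(K=k)P(W=w)
 = 6·0.1472 + 8·0.1472 + 14·0.1656 + 21·0.1728 + 28·0.1728 + 49·0.1944
 = 0.8832 + 1.1776 + 2.3184 + 3.6288 + 4.8384 + 9.5256
 = 22.372

22.372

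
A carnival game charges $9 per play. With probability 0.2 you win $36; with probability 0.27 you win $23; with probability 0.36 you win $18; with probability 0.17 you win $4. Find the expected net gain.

E[payout] = 36·0.2 + 23·0.27 + 18·0.36 + 4·0.17
 = 7.2 + 6.21 + 6.48 + 0.68
 = 20.57
Net = 20.57 - 9 = 11.57

11.57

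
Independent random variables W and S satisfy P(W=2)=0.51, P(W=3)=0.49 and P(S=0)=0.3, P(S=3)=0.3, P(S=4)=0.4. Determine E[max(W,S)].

3.247

E[max(W,S)] = Σ_w Σ_s max(w,s) · P(W=w)P(S=s)
 = 2·0.153 + 3·0.153 + 4·0.204 + 3·0.147 + 3·0.147 + 4·0.196
 = 0.306 + 0.459 + 0.816 + 0.441 + 0.441 + 0.784
 = 3.247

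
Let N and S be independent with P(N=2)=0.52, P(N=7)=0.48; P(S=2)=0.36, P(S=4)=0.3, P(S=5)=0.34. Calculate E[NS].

E[NS] = Σ_n Σ_s ns · P(N=n)P(S=s)
 = 4·0.1872 + 8·0.156 + 10·0.1768 + 14·0.1728 + 28·0.144 + 35·0.1632
 = 0.7488 + 1.248 + 1.768 + 2.4192 + 4.032 + 5.712
 = 15.928

15.928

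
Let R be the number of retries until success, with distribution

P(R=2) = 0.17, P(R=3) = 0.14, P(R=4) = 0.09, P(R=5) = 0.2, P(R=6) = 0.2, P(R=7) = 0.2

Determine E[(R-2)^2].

10.5

E[(R-2)^2] = Σ (r-2)^2·P(R=r)
 = 0·0.17 + 1·0.14 + 4·0.09 + 9·0.2 + 16·0.2 + 25·0.2
 = 0 + 0.14 + 0.36 + 1.8 + 3.2 + 5
 = 10.5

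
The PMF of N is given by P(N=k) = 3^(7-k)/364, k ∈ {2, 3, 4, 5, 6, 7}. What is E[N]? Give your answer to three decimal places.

2.492

E[N] = Σ n·P(N=n)
 = 2·243/364 + 3·81/364 + 4·27/364 + 5·9/364 + 6·3/364 + 7·1/364
 = 243/182 + 243/364 + 27/91 + 45/364 + 9/182 + 1/52
 = 907/364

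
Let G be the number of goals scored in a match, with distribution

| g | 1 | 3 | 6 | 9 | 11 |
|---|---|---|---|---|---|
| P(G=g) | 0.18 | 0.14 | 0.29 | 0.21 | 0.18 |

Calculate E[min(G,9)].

E[min(G,9)] = Σ min(g,9)·P(G=g)
 = 1·0.18 + 3·0.14 + 6·0.29 + 9·0.21 + 9·0.18
 = 0.18 + 0.42 + 1.74 + 1.89 + 1.62
 = 5.85

5.85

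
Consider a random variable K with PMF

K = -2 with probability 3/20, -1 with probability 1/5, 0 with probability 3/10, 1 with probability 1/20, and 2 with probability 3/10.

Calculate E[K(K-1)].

E[K(K-1)] = Σ k(k-1)·P(K=k)
 = 6·3/20 + 2·1/5 + 0·3/10 + 0·1/20 + 2·3/10
 = 9/10 + 2/5 + 0 + 0 + 3/5
 = 19/10

1.9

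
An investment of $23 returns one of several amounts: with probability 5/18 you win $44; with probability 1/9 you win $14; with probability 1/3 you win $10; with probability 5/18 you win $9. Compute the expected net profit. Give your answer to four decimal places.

-3.3889

E[payout] = 44·5/18 + 14·1/9 + 10·1/3 + 9·5/18
 = 110/9 + 14/9 + 10/3 + 5/2
 = 353/18
Net = 353/18 - 23 = -61/18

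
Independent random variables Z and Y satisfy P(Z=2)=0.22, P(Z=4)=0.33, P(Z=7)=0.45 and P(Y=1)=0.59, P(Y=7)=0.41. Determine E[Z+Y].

8.37

E[Z+Y] = Σ_z Σ_y (z+y) · P(Z=z)P(Y=y)
 = 3·0.1298 + 9·0.0902 + 5·0.1947 + 11·0.1353 + 8·0.2655 + 14·0.1845
 = 0.3894 + 0.8118 + 0.9735 + 1.4883 + 2.124 + 2.583
 = 8.37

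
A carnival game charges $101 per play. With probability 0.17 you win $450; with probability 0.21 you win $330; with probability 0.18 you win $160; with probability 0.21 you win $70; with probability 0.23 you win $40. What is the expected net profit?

97.5

E[payout] = 450·0.17 + 330·0.21 + 160·0.18 + 70·0.21 + 40·0.23
 = 76.5 + 69.3 + 28.8 + 14.7 + 9.2
 = 198.5
Net = 198.5 - 101 = 97.5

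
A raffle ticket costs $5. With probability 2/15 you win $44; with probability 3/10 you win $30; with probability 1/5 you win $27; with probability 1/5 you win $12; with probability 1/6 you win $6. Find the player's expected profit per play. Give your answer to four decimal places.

E[payout] = 44·2/15 + 30·3/10 + 27·1/5 + 12·1/5 + 6·1/6
 = 88/15 + 9 + 27/5 + 12/5 + 1
 = 71/3
Net = 71/3 - 5 = 56/3

18.6667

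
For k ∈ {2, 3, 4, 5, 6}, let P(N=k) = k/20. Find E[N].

E[N] = Σ n·P(N=n)
 = 2·1/10 + 3·3/20 + 4·1/5 + 5·1/4 + 6·3/10
 = 1/5 + 9/20 + 4/5 + 5/4 + 9/5
 = 9/2

4.5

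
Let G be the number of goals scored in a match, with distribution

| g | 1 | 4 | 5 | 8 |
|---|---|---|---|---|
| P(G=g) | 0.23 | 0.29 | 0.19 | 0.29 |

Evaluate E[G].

E[G] = Σ g·P(G=g)
 = 1·0.23 + 4·0.29 + 5·0.19 + 8·0.29
 = 0.23 + 1.16 + 0.95 + 2.32
 = 4.66

4.66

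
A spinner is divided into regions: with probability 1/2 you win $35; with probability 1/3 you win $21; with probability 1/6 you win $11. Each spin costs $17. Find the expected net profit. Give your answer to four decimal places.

E[payout] = 35·1/2 + 21·1/3 + 11·1/6
 = 35/2 + 7 + 11/6
 = 79/3
Net = 79/3 - 17 = 28/3

9.3333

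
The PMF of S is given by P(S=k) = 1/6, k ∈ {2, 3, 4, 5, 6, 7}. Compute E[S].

4.5

E[S] = Σ s·P(S=s)
 = 2·1/6 + 3·1/6 + 4·1/6 + 5·1/6 + 6·1/6 + 7·1/6
 = 1/3 + 1/2 + 2/3 + 5/6 + 1 + 7/6
 = 9/2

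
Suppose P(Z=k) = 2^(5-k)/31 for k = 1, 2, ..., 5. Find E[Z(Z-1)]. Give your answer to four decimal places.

2.7097

E[Z(Z-1)] = Σ z(z-1)·P(Z=z)
 = 0·16/31 + 2·8/31 + 6·4/31 + 12·2/31 + 20·1/31
 = 0 + 16/31 + 24/31 + 24/31 + 20/31
 = 84/31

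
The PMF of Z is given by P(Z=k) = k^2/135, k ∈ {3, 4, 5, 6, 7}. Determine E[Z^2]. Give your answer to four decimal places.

E[Z^2] = Σ z^2·P(Z=z)
 = 9·1/15 + 16·16/135 + 25·5/27 + 36·4/15 + 49·49/135
 = 3/5 + 256/135 + 125/27 + 48/5 + 2401/135
 = 1553/45

34.5111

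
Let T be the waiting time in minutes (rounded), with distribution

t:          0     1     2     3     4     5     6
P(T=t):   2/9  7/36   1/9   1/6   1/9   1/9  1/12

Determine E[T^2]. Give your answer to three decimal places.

9.694

E[T^2] = Σ t^2·P(T=t)
 = 0·2/9 + 1·7/36 + 4·1/9 + 9·1/6 + 16·1/9 + 25·1/9 + 36·1/12
 = 0 + 7/36 + 4/9 + 3/2 + 16/9 + 25/9 + 3
 = 349/36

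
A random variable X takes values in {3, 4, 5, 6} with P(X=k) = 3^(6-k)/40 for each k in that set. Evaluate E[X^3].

E[X^3] = Σ x^3·P(X=x)
 = 27·27/40 + 64·9/40 + 125·3/40 + 216·1/40
 = 729/40 + 72/5 + 75/8 + 27/5
 = 237/5

47.4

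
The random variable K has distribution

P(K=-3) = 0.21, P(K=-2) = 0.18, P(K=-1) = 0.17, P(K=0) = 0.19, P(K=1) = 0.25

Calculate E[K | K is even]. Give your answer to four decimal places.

-0.9730

P(K is even) = 0.18 + 0.19 = 0.37.
E[K | K is even] = [(-2)·0.18 + 0·0.19] / 0.37
 = -0.36 / 0.37
 = -36/37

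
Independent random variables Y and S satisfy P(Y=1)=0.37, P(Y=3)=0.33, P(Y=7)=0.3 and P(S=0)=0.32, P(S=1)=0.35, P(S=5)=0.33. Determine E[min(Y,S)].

1.2938

E[min(Y,S)] = Σ_y Σ_s min(y,s) · P(Y=y)P(S=s)
 = 0·0.1184 + 1·0.1295 + 1·0.1221 + 0·0.1056 + 1·0.1155 + 3·0.1089 + 0·0.096 + 1·0.105 + 5·0.099
 = 0 + 0.1295 + 0.1221 + 0 + 0.1155 + 0.3267 + 0 + 0.105 + 0.495
 = 1.2938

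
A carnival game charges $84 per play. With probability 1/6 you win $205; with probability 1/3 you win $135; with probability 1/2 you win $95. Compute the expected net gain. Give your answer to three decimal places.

42.667

E[payout] = 205·1/6 + 135·1/3 + 95·1/2
 = 205/6 + 45 + 95/2
 = 380/3
Net = 380/3 - 84 = 128/3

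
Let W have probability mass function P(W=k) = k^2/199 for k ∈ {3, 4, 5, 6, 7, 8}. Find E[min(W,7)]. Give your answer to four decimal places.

6.1457

E[min(W,7)] = Σ min(w,7)·P(W=w)
 = 3·9/199 + 4·16/199 + 5·25/199 + 6·36/199 + 7·49/199 + 7·64/199
 = 27/199 + 64/199 + 125/199 + 216/199 + 343/199 + 448/199
 = 1223/199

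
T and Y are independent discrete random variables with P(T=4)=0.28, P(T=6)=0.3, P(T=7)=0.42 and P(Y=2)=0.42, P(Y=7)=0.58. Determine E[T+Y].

E[T+Y] = Σ_t Σ_y (t+y) · P(T=t)P(Y=y)
 = 6·0.1176 + 11·0.1624 + 8·0.126 + 13·0.174 + 9·0.1764 + 14·0.2436
 = 0.7056 + 1.7864 + 1.008 + 2.262 + 1.5876 + 3.4104
 = 10.76

10.76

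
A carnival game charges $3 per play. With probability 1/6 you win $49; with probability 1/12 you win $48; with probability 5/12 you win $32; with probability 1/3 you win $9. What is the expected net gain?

25.5

E[payout] = 49·1/6 + 48·1/12 + 32·5/12 + 9·1/3
 = 49/6 + 4 + 40/3 + 3
 = 57/2
Net = 57/2 - 3 = 51/2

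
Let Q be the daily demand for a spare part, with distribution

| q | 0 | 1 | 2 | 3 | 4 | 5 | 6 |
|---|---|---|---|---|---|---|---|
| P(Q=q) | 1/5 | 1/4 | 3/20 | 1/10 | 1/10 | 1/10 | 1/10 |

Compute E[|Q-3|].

1.85

E[|Q-3|] = Σ |q-3|·P(Q=q)
 = 3·1/5 + 2·1/4 + 1·3/20 + 0·1/10 + 1·1/10 + 2·1/10 + 3·1/10
 = 3/5 + 1/2 + 3/20 + 0 + 1/10 + 1/5 + 3/10
 = 37/20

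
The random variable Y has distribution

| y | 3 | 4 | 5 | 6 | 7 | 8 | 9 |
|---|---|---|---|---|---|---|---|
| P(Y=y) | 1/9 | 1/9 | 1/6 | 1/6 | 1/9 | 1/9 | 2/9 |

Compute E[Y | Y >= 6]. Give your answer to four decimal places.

7.6364

P(Y >= 6) = 1/6 + 1/9 + 1/9 + 2/9 = 11/18.
E[Y | Y >= 6] = [6·1/6 + 7·1/9 + 8·1/9 + 9·2/9] / (11/18)
 = 14/3 / (11/18)
 = 84/11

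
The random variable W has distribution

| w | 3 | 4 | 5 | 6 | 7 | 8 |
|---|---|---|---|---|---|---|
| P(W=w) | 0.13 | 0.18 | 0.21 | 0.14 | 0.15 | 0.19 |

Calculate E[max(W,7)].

7.19

E[max(W,7)] = Σ max(w,7)·P(W=w)
 = 7·0.13 + 7·0.18 + 7·0.21 + 7·0.14 + 7·0.15 + 8·0.19
 = 0.91 + 1.26 + 1.47 + 0.98 + 1.05 + 1.52
 = 7.19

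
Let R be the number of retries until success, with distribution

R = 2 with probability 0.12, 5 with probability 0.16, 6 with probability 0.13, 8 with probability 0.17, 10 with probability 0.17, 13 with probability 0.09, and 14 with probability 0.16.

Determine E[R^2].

83.61

E[R^2] = Σ r^2·P(R=r)
 = 4·0.12 + 25·0.16 + 36·0.13 + 64·0.17 + 100·0.17 + 169·0.09 + 196·0.16
 = 0.48 + 4 + 4.68 + 10.88 + 17 + 15.21 + 31.36
 = 83.61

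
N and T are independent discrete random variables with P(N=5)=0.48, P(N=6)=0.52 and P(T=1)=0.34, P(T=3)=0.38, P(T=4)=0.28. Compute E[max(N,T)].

E[max(N,T)] = Σ_n Σ_t max(n,t) · P(N=n)P(T=t)
 = 5·0.1632 + 5·0.1824 + 5·0.1344 + 6·0.1768 + 6·0.1976 + 6·0.1456
 = 0.816 + 0.912 + 0.672 + 1.0608 + 1.1856 + 0.8736
 = 5.52

5.52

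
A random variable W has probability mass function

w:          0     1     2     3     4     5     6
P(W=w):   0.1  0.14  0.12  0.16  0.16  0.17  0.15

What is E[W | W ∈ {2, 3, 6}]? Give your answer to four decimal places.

3.7674

P(W ∈ {2, 3, 6}) = 0.12 + 0.16 + 0.15 = 0.43.
E[W | W ∈ {2, 3, 6}] = [2·0.12 + 3·0.16 + 6·0.15] / 0.43
 = 1.62 / 0.43
 = 162/43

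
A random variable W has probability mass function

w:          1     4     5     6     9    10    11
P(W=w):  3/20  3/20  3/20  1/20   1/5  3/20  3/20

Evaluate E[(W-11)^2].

29.95

E[(W-11)^2] = Σ (w-11)^2·P(W=w)
 = 100·3/20 + 49·3/20 + 36·3/20 + 25·1/20 + 4·1/5 + 1·3/20 + 0·3/20
 = 15 + 147/20 + 27/5 + 5/4 + 4/5 + 3/20 + 0
 = 599/20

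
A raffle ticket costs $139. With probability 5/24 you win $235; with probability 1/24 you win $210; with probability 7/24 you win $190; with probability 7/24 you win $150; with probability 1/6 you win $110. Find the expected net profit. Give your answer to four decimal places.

E[payout] = 235·5/24 + 210·1/24 + 190·7/24 + 150·7/24 + 110·1/6
 = 1175/24 + 35/4 + 665/12 + 175/4 + 55/3
 = 4205/24
Net = 4205/24 - 139 = 869/24

36.2083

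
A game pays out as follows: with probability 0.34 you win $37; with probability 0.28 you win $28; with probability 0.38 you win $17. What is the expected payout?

26.88

E[payout] = 37·0.34 + 28·0.28 + 17·0.38
 = 12.58 + 7.84 + 6.46
 = 26.88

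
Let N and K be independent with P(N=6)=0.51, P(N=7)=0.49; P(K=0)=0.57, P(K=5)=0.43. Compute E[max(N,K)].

E[max(N,K)] = Σ_n Σ_k max(n,k) · P(N=n)P(K=k)
 = 6·0.2907 + 6·0.2193 + 7·0.2793 + 7·0.2107
 = 1.7442 + 1.3158 + 1.9551 + 1.4749
 = 6.49

6.49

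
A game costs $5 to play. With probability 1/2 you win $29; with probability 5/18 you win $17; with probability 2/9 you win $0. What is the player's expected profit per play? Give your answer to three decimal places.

E[payout] = 29·1/2 + 17·5/18 + 0·2/9
 = 29/2 + 85/18 + 0
 = 173/9
Net = 173/9 - 5 = 128/9

14.222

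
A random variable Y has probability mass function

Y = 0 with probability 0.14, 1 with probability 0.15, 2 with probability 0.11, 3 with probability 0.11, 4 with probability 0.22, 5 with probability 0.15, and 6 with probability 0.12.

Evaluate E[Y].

3.05

E[Y] = Σ y·P(Y=y)
 = 0·0.14 + 1·0.15 + 2·0.11 + 3·0.11 + 4·0.22 + 5·0.15 + 6·0.12
 = 0 + 0.15 + 0.22 + 0.33 + 0.88 + 0.75 + 0.72
 = 3.05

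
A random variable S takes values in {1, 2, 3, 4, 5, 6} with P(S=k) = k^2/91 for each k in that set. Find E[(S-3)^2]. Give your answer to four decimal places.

E[(S-3)^2] = Σ (s-3)^2·P(S=s)
 = 4·1/91 + 1·4/91 + 0·9/91 + 1·16/91 + 4·25/91 + 9·36/91
 = 4/91 + 4/91 + 0 + 16/91 + 100/91 + 324/91
 = 64/13

4.9231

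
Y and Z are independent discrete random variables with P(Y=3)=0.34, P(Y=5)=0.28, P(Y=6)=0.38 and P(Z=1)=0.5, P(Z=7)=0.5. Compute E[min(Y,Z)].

E[min(Y,Z)] = Σ_y Σ_z min(y,z) · P(Y=y)P(Z=z)
 = 1·0.17 + 3·0.17 + 1·0.14 + 5·0.14 + 1·0.19 + 6·0.19
 = 0.17 + 0.51 + 0.14 + 0.7 + 0.19 + 1.14
 = 2.85

2.85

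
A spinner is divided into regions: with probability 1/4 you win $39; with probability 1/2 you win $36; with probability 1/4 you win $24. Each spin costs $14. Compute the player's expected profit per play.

E[payout] = 39·1/4 + 36·1/2 + 24·1/4
 = 39/4 + 18 + 6
 = 135/4
Net = 135/4 - 14 = 79/4

19.75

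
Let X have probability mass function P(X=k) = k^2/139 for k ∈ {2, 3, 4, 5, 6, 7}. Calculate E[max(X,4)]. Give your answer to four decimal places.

E[max(X,4)] = Σ max(x,4)·P(X=x)
 = 4·4/139 + 4·9/139 + 4·16/139 + 5·25/139 + 6·36/139 + 7·49/139
 = 16/139 + 36/139 + 64/139 + 125/139 + 216/139 + 343/139
 = 800/139

5.7554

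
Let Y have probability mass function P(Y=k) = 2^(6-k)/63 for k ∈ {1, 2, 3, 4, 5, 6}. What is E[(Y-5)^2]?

11

E[(Y-5)^2] = Σ (y-5)^2·P(Y=y)
 = 16·32/63 + 9·16/63 + 4·8/63 + 1·4/63 + 0·2/63 + 1·1/63
 = 512/63 + 16/7 + 32/63 + 4/63 + 0 + 1/63
 = 11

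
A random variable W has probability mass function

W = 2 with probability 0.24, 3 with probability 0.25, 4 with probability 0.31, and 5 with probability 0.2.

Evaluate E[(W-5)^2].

3.47

E[(W-5)^2] = Σ (w-5)^2·P(W=w)
 = 9·0.24 + 4·0.25 + 1·0.31 + 0·0.2
 = 2.16 + 1 + 0.31 + 0
 = 3.47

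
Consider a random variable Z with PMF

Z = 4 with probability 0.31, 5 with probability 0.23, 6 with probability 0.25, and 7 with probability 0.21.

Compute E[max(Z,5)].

E[max(Z,5)] = Σ max(z,5)·P(Z=z)
 = 5·0.31 + 5·0.23 + 6·0.25 + 7·0.21
 = 1.55 + 1.15 + 1.5 + 1.47
 = 5.67

5.67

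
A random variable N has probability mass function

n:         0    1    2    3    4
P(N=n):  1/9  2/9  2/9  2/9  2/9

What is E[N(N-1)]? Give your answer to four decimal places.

E[N(N-1)] = Σ n(n-1)·P(N=n)
 = 0·1/9 + 0·2/9 + 2·2/9 + 6·2/9 + 12·2/9
 = 0 + 0 + 4/9 + 4/3 + 8/3
 = 40/9

4.4444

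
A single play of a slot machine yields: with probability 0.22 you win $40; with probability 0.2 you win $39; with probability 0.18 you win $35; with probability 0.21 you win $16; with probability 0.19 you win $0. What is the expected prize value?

E[payout] = 40·0.22 + 39·0.2 + 35·0.18 + 16·0.21 + 0·0.19
 = 8.8 + 7.8 + 6.3 + 3.36 + 0
 = 26.26

26.26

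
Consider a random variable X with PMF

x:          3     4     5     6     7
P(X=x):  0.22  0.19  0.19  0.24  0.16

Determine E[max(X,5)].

5.56

E[max(X,5)] = Σ max(x,5)·P(X=x)
 = 5·0.22 + 5·0.19 + 5·0.19 + 6·0.24 + 7·0.16
 = 1.1 + 0.95 + 0.95 + 1.44 + 1.12
 = 5.56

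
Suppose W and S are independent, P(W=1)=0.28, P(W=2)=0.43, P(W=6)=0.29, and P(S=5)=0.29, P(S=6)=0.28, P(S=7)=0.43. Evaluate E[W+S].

E[W+S] = Σ_w Σ_s (w+s) · P(W=w)P(S=s)
 = 6·0.0812 + 7·0.0784 + 8·0.1204 + 7·0.1247 + 8·0.1204 + 9·0.1849 + 11·0.0841 + 12·0.0812 + 13·0.1247
 = 0.4872 + 0.5488 + 0.9632 + 0.8729 + 0.9632 + 1.6641 + 0.9251 + 0.9744 + 1.6211
 = 9.02

9.02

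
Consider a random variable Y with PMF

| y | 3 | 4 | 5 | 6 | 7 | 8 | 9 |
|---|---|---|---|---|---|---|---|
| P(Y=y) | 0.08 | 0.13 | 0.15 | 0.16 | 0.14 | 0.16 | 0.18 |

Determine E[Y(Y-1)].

37.64

E[Y(Y-1)] = Σ y(y-1)·P(Y=y)
 = 6·0.08 + 12·0.13 + 20·0.15 + 30·0.16 + 42·0.14 + 56·0.16 + 72·0.18
 = 0.48 + 1.56 + 3 + 4.8 + 5.88 + 8.96 + 12.96
 = 37.64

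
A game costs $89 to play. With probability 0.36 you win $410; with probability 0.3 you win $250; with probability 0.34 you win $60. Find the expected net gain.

E[payout] = 410·0.36 + 250·0.3 + 60·0.34
 = 147.6 + 75 + 20.4
 = 243
Net = 243 - 89 = 154

154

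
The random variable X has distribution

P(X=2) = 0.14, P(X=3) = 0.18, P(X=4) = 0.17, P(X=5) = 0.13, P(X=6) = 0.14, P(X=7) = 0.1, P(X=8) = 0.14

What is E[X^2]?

E[X^2] = Σ x^2·P(X=x)
 = 4·0.14 + 9·0.18 + 16·0.17 + 25·0.13 + 36·0.14 + 49·0.1 + 64·0.14
 = 0.56 + 1.62 + 2.72 + 3.25 + 5.04 + 4.9 + 8.96
 = 27.05

27.05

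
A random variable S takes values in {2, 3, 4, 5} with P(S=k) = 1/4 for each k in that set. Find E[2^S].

15

E[2^S] = Σ 2^s·P(S=s)
 = 4·1/4 + 8·1/4 + 16·1/4 + 32·1/4
 = 1 + 2 + 4 + 8
 = 15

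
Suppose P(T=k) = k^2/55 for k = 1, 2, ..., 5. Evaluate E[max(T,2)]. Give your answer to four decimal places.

E[max(T,2)] = Σ max(t,2)·P(T=t)
 = 2·1/55 + 2·4/55 + 3·9/55 + 4·16/55 + 5·5/11
 = 2/55 + 8/55 + 27/55 + 64/55 + 25/11
 = 226/55

4.1091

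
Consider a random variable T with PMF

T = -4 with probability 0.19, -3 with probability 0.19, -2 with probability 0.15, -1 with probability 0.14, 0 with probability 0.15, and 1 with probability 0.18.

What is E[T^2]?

5.67

E[T^2] = Σ t^2·P(T=t)
 = 16·0.19 + 9·0.19 + 4·0.15 + 1·0.14 + 0·0.15 + 1·0.18
 = 3.04 + 1.71 + 0.6 + 0.14 + 0 + 0.18
 = 5.67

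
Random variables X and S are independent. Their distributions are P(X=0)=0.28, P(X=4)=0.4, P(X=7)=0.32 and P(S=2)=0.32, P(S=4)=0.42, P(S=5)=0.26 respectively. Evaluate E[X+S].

7.46

E[X+S] = Σ_x Σ_s (x+s) · P(X=x)P(S=s)
 = 2·0.0896 + 4·0.1176 + 5·0.0728 + 6·0.128 + 8·0.168 + 9·0.104 + 9·0.1024 + 11·0.1344 + 12·0.0832
 = 0.1792 + 0.4704 + 0.364 + 0.768 + 1.344 + 0.936 + 0.9216 + 1.4784 + 0.9984
 = 7.46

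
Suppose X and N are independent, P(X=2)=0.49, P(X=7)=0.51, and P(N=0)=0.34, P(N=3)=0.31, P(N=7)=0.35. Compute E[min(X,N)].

E[min(X,N)] = Σ_x Σ_n min(x,n) · P(X=x)P(N=n)
 = 0·0.1666 + 2·0.1519 + 2·0.1715 + 0·0.1734 + 3·0.1581 + 7·0.1785
 = 0 + 0.3038 + 0.343 + 0 + 0.4743 + 1.2495
 = 2.3706

2.3706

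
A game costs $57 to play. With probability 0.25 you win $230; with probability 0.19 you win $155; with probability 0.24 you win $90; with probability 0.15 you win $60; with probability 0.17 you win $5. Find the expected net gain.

E[payout] = 230·0.25 + 155·0.19 + 90·0.24 + 60·0.15 + 5·0.17
 = 57.5 + 29.45 + 21.6 + 9 + 0.85
 = 118.4
Net = 118.4 - 57 = 61.4

61.4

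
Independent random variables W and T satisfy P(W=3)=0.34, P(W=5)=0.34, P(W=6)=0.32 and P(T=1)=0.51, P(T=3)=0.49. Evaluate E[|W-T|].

2.66

E[|W-T|] = Σ_w Σ_t |w-t| · P(W=w)P(T=t)
 = 2·0.1734 + 0·0.1666 + 4·0.1734 + 2·0.1666 + 5·0.1632 + 3·0.1568
 = 0.3468 + 0 + 0.6936 + 0.3332 + 0.816 + 0.4704
 = 2.66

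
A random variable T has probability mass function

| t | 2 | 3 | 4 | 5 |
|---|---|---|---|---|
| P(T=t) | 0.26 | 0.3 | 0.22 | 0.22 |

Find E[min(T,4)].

3.18

E[min(T,4)] = Σ min(t,4)·P(T=t)
 = 2·0.26 + 3·0.3 + 4·0.22 + 4·0.22
 = 0.52 + 0.9 + 0.88 + 0.88
 = 3.18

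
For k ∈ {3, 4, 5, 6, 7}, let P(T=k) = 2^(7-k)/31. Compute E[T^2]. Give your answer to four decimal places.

15.9032

E[T^2] = Σ t^2·P(T=t)
 = 9·16/31 + 16·8/31 + 25·4/31 + 36·2/31 + 49·1/31
 = 144/31 + 128/31 + 100/31 + 72/31 + 49/31
 = 493/31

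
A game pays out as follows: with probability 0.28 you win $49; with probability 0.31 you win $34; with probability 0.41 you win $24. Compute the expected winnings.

34.1

E[payout] = 49·0.28 + 34·0.31 + 24·0.41
 = 13.72 + 10.54 + 9.84
 = 34.1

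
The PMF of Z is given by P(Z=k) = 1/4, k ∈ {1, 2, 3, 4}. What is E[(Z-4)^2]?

E[(Z-4)^2] = Σ (z-4)^2·P(Z=z)
 = 9·1/4 + 4·1/4 + 1·1/4 + 0·1/4
 = 9/4 + 1 + 1/4 + 0
 = 7/2

3.5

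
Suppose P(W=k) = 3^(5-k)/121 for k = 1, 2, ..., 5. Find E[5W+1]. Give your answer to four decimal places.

E[5W+1] = Σ (5w+1)·P(W=w)
 = 6·81/121 + 11·27/121 + 16·9/121 + 21·3/121 + 26·1/121
 = 486/121 + 27/11 + 144/121 + 63/121 + 26/121
 = 1016/121

8.3967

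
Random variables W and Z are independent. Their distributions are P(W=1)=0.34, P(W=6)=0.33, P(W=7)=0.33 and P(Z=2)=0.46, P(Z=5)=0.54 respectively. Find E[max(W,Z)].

E[max(W,Z)] = Σ_w Σ_z max(w,z) · P(W=w)P(Z=z)
 = 2·0.1564 + 5·0.1836 + 6·0.1518 + 6·0.1782 + 7·0.1518 + 7·0.1782
 = 0.3128 + 0.918 + 0.9108 + 1.0692 + 1.0626 + 1.2474
 = 5.5208

5.5208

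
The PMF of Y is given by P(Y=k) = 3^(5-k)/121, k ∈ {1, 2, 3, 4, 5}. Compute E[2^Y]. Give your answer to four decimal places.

E[2^Y] = Σ 2^y·P(Y=y)
 = 2·81/121 + 4·27/121 + 8·9/121 + 16·3/121 + 32·1/121
 = 162/121 + 108/121 + 72/121 + 48/121 + 32/121
 = 422/121

3.4876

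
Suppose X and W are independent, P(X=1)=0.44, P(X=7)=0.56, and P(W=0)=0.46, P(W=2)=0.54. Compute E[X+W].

5.44

E[X+W] = Σ_x Σ_w (x+w) · P(X=x)P(W=w)
 = 1·0.2024 + 3·0.2376 + 7·0.2576 + 9·0.3024
 = 0.2024 + 0.7128 + 1.8032 + 2.7216
 = 5.44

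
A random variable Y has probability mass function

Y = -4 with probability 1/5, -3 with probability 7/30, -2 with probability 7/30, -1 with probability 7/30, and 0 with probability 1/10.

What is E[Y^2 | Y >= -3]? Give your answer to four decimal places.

4.0833

P(Y >= -3) = 7/30 + 7/30 + 7/30 + 1/10 = 4/5.
E[Y^2 | Y >= -3] = [9·7/30 + 4·7/30 + 1·7/30 + 0·1/10] / (4/5)
 = 49/15 / (4/5)
 = 49/12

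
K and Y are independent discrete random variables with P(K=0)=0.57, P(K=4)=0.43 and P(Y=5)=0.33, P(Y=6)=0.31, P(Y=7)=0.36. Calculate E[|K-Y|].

4.31

E[|K-Y|] = Σ_k Σ_y |k-y| · P(K=k)P(Y=y)
 = 5·0.1881 + 6·0.1767 + 7·0.2052 + 1·0.1419 + 2·0.1333 + 3·0.1548
 = 0.9405 + 1.0602 + 1.4364 + 0.1419 + 0.2666 + 0.4644
 = 4.31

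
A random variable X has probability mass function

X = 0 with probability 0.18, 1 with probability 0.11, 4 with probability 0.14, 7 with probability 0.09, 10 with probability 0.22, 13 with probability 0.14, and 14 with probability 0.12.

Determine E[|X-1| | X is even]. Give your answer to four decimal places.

6.2727

P(X is even) = 0.18 + 0.14 + 0.22 + 0.12 = 0.66.
E[|X-1| | X is even] = [1·0.18 + 3·0.14 + 9·0.22 + 13·0.12] / 0.66
 = 4.14 / 0.66
 = 69/11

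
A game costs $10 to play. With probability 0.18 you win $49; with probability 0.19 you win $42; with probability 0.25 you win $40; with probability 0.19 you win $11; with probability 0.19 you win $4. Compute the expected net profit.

E[payout] = 49·0.18 + 42·0.19 + 40·0.25 + 11·0.19 + 4·0.19
 = 8.82 + 7.98 + 10 + 2.09 + 0.76
 = 29.65
Net = 29.65 - 10 = 19.65

19.65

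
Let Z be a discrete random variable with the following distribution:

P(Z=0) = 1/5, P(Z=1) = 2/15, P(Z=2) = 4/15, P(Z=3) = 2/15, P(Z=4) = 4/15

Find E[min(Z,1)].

0.8

E[min(Z,1)] = Σ min(z,1)·P(Z=z)
 = 0·1/5 + 1·2/15 + 1·4/15 + 1·2/15 + 1·4/15
 = 0 + 2/15 + 4/15 + 2/15 + 4/15
 = 4/5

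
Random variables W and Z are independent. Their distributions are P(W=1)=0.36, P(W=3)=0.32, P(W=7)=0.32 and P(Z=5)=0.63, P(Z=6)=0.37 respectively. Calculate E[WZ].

19.1172

E[WZ] = Σ_w Σ_z wz · P(W=w)P(Z=z)
 = 5·0.2268 + 6·0.1332 + 15·0.2016 + 18·0.1184 + 35·0.2016 + 42·0.1184
 = 1.134 + 0.7992 + 3.024 + 2.1312 + 7.056 + 4.9728
 = 19.1172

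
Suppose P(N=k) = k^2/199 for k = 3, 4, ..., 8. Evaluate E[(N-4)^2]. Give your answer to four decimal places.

E[(N-4)^2] = Σ (n-4)^2·P(N=n)
 = 1·9/199 + 0·16/199 + 1·25/199 + 4·36/199 + 9·49/199 + 16·64/199
 = 9/199 + 0 + 25/199 + 144/199 + 441/199 + 1024/199
 = 1643/199

8.2563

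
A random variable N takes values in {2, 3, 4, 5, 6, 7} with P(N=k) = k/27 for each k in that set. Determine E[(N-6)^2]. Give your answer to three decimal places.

E[(N-6)^2] = Σ (n-6)^2·P(N=n)
 = 16·2/27 + 9·1/9 + 4·4/27 + 1·5/27 + 0·2/9 + 1·7/27
 = 32/27 + 1 + 16/27 + 5/27 + 0 + 7/27
 = 29/9

3.222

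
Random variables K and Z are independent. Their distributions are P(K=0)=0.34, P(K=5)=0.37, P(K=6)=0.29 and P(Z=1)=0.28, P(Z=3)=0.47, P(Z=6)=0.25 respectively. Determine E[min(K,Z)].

2.0129

E[min(K,Z)] = Σ_k Σ_z min(k,z) · P(K=k)P(Z=z)
 = 0·0.0952 + 0·0.1598 + 0·0.085 + 1·0.1036 + 3·0.1739 + 5·0.0925 + 1·0.0812 + 3·0.1363 + 6·0.0725
 = 0 + 0 + 0 + 0.1036 + 0.5217 + 0.4625 + 0.0812 + 0.4089 + 0.435
 = 2.0129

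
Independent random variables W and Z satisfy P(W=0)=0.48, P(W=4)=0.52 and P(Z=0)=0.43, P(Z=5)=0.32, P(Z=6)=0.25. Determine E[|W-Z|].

E[|W-Z|] = Σ_w Σ_z |w-z| · P(W=w)P(Z=z)
 = 0·0.2064 + 5·0.1536 + 6·0.12 + 4·0.2236 + 1·0.1664 + 2·0.13
 = 0 + 0.768 + 0.72 + 0.8944 + 0.1664 + 0.26
 = 2.8088

2.8088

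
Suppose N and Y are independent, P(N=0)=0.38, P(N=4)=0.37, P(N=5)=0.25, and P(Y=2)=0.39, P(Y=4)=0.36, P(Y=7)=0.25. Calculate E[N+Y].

6.7

E[N+Y] = Σ_n Σ_y (n+y) · P(N=n)P(Y=y)
 = 2·0.1482 + 4·0.1368 + 7·0.095 + 6·0.1443 + 8·0.1332 + 11·0.0925 + 7·0.0975 + 9·0.09 + 12·0.0625
 = 0.2964 + 0.5472 + 0.665 + 0.8658 + 1.0656 + 1.0175 + 0.6825 + 0.81 + 0.75
 = 6.7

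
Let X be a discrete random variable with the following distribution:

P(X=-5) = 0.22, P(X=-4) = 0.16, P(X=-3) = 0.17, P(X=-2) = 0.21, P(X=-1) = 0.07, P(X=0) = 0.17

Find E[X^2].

10.5

E[X^2] = Σ x^2·P(X=x)
 = 25·0.22 + 16·0.16 + 9·0.17 + 4·0.21 + 1·0.07 + 0·0.17
 = 5.5 + 2.56 + 1.53 + 0.84 + 0.07 + 0
 = 10.5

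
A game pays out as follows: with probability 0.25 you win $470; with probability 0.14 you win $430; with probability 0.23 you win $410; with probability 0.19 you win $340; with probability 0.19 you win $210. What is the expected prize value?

E[payout] = 470·0.25 + 430·0.14 + 410·0.23 + 340·0.19 + 210·0.19
 = 117.5 + 60.2 + 94.3 + 64.6 + 39.9
 = 376.5

376.5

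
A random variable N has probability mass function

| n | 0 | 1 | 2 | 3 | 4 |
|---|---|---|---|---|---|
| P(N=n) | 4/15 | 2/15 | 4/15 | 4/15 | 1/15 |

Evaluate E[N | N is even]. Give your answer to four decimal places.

P(N is even) = 4/15 + 4/15 + 1/15 = 3/5.
E[N | N is even] = [0·4/15 + 2·4/15 + 4·1/15] / (3/5)
 = 4/5 / (3/5)
 = 4/3

1.3333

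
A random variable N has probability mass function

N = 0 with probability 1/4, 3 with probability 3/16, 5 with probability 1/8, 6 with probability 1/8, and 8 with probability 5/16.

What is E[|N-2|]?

3.4375

E[|N-2|] = Σ |n-2|·P(N=n)
 = 2·1/4 + 1·3/16 + 3·1/8 + 4·1/8 + 6·5/16
 = 1/2 + 3/16 + 3/8 + 1/2 + 15/8
 = 55/16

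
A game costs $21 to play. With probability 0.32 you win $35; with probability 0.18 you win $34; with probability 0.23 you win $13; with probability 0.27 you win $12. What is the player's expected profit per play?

2.55

E[payout] = 35·0.32 + 34·0.18 + 13·0.23 + 12·0.27
 = 11.2 + 6.12 + 2.99 + 3.24
 = 23.55
Net = 23.55 - 21 = 2.55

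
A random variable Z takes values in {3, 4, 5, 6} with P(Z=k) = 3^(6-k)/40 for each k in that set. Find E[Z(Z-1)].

9

E[Z(Z-1)] = Σ z(z-1)·P(Z=z)
 = 6·27/40 + 12·9/40 + 20·3/40 + 30·1/40
 = 81/20 + 27/10 + 3/2 + 3/4
 = 9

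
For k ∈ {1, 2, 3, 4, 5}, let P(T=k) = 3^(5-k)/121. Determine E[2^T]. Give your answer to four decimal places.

3.4876

E[2^T] = Σ 2^t·P(T=t)
 = 2·81/121 + 4·27/121 + 8·9/121 + 16·3/121 + 32·1/121
 = 162/121 + 108/121 + 72/121 + 48/121 + 32/121
 = 422/121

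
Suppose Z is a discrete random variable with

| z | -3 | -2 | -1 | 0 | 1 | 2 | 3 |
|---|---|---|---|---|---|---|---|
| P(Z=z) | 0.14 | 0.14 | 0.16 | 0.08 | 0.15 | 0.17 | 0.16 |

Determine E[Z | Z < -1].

P(Z < -1) = 0.14 + 0.14 = 0.28.
E[Z | Z < -1] = [(-3)·0.14 + (-2)·0.14] / 0.28
 = -0.7 / 0.28
 = -5/2

-2.5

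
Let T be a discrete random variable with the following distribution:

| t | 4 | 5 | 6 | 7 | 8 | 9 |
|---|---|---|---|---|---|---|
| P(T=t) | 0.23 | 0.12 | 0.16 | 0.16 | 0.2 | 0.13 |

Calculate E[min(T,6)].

5.42

E[min(T,6)] = Σ min(t,6)·P(T=t)
 = 4·0.23 + 5·0.12 + 6·0.16 + 6·0.16 + 6·0.2 + 6·0.13
 = 0.92 + 0.6 + 0.96 + 0.96 + 1.2 + 0.78
 = 5.42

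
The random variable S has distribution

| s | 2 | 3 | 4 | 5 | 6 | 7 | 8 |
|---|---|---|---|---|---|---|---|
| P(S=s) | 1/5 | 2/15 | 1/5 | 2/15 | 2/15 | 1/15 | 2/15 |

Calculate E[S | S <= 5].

3.4

P(S <= 5) = 1/5 + 2/15 + 1/5 + 2/15 = 2/3.
E[S | S <= 5] = [2·1/5 + 3·2/15 + 4·1/5 + 5·2/15] / (2/3)
 = 34/15 / (2/3)
 = 17/5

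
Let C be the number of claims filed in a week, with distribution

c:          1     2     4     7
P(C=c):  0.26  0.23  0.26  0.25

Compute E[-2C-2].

-9.02

E[-2C-2] = Σ (-2c-2)·P(C=c)
 = (-4)·0.26 + (-6)·0.23 + (-10)·0.26 + (-16)·0.25
 = (-1.04) + (-1.38) + (-2.6) + (-4)
 = -9.02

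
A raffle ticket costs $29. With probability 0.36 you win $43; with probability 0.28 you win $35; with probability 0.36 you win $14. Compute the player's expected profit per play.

1.32

E[payout] = 43·0.36 + 35·0.28 + 14·0.36
 = 15.48 + 9.8 + 5.04
 = 30.32
Net = 30.32 - 29 = 1.32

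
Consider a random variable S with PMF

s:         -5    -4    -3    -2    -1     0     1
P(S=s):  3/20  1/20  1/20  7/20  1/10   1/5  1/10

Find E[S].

E[S] = Σ s·P(S=s)
 = (-5)·3/20 + (-4)·1/20 + (-3)·1/20 + (-2)·7/20 + (-1)·1/10 + 0·1/5 + 1·1/10
 = (-3/4) + (-1/5) + (-3/20) + (-7/10) + (-1/10) + 0 + 1/10
 = -9/5

-1.8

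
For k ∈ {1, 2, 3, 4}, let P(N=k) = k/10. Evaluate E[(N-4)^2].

2

E[(N-4)^2] = Σ (n-4)^2·P(N=n)
 = 9·1/10 + 4·1/5 + 1·3/10 + 0·2/5
 = 9/10 + 4/5 + 3/10 + 0
 = 2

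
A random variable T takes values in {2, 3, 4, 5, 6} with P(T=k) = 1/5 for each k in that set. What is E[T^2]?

E[T^2] = Σ t^2·P(T=t)
 = 4·1/5 + 9·1/5 + 16·1/5 + 25·1/5 + 36·1/5
 = 4/5 + 9/5 + 16/5 + 5 + 36/5
 = 18

18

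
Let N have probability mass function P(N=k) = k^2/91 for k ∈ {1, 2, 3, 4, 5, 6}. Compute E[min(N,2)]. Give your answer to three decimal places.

1.989

E[min(N,2)] = Σ min(n,2)·P(N=n)
 = 1·1/91 + 2·4/91 + 2·9/91 + 2·16/91 + 2·25/91 + 2·36/91
 = 1/91 + 8/91 + 18/91 + 32/91 + 50/91 + 72/91
 = 181/91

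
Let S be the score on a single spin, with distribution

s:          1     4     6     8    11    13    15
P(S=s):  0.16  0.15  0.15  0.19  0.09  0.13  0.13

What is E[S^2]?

E[S^2] = Σ s^2·P(S=s)
 = 1·0.16 + 16·0.15 + 36·0.15 + 64·0.19 + 121·0.09 + 169·0.13 + 225·0.13
 = 0.16 + 2.4 + 5.4 + 12.16 + 10.89 + 21.97 + 29.25
 = 82.23

82.23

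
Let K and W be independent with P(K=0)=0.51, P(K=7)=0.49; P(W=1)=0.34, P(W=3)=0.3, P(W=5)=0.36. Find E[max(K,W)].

4.9804

E[max(K,W)] = Σ_k Σ_w max(k,w) · P(K=k)P(W=w)
 = 1·0.1734 + 3·0.153 + 5·0.1836 + 7·0.1666 + 7·0.147 + 7·0.1764
 = 0.1734 + 0.459 + 0.918 + 1.1662 + 1.029 + 1.2348
 = 4.9804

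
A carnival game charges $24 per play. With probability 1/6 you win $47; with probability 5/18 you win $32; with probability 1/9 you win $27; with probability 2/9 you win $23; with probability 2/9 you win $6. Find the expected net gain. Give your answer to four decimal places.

E[payout] = 47·1/6 + 32·5/18 + 27·1/9 + 23·2/9 + 6·2/9
 = 47/6 + 80/9 + 3 + 46/9 + 4/3
 = 157/6
Net = 157/6 - 24 = 13/6

2.1667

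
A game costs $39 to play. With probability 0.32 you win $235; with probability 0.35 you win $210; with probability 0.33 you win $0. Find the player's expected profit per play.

E[payout] = 235·0.32 + 210·0.35 + 0·0.33
 = 75.2 + 73.5 + 0
 = 148.7
Net = 148.7 - 39 = 109.7

109.7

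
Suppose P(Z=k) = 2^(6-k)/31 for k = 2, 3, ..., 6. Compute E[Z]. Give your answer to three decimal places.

E[Z] = Σ z·P(Z=z)
 = 2·16/31 + 3·8/31 + 4·4/31 + 5·2/31 + 6·1/31
 = 32/31 + 24/31 + 16/31 + 10/31 + 6/31
 = 88/31

2.839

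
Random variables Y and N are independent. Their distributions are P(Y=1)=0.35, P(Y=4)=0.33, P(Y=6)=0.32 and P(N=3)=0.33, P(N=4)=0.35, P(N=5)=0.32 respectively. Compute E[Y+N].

E[Y+N] = Σ_y Σ_n (y+n) · P(Y=y)P(N=n)
 = 4·0.1155 + 5·0.1225 + 6·0.112 + 7·0.1089 + 8·0.1155 + 9·0.1056 + 9·0.1056 + 10·0.112 + 11·0.1024
 = 0.462 + 0.6125 + 0.672 + 0.7623 + 0.924 + 0.9504 + 0.9504 + 1.12 + 1.1264
 = 7.58

7.58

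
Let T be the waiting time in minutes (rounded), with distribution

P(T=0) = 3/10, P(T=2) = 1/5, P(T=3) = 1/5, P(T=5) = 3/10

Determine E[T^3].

44.5

E[T^3] = Σ t^3·P(T=t)
 = 0·3/10 + 8·1/5 + 27·1/5 + 125·3/10
 = 0 + 8/5 + 27/5 + 75/2
 = 89/2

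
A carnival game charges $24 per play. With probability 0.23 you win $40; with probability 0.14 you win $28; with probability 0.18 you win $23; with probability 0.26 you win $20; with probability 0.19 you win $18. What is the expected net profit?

1.88

E[payout] = 40·0.23 + 28·0.14 + 23·0.18 + 20·0.26 + 18·0.19
 = 9.2 + 3.92 + 4.14 + 5.2 + 3.42
 = 25.88
Net = 25.88 - 24 = 1.88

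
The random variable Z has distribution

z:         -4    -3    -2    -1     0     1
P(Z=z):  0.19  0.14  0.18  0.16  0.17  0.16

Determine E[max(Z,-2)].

-1.02

E[max(Z,-2)] = Σ max(z,-2)·P(Z=z)
 = (-2)·0.19 + (-2)·0.14 + (-2)·0.18 + (-1)·0.16 + 0·0.17 + 1·0.16
 = (-0.38) + (-0.28) + (-0.36) + (-0.16) + 0 + 0.16
 = -1.02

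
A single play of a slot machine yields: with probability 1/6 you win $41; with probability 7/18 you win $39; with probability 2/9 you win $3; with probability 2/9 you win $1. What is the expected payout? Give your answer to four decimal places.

22.8889

E[payout] = 41·1/6 + 39·7/18 + 3·2/9 + 1·2/9
 = 41/6 + 91/6 + 2/3 + 2/9
 = 206/9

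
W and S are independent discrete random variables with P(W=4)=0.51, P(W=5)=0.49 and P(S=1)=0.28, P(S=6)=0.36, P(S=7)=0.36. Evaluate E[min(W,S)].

3.5128

E[min(W,S)] = Σ_w Σ_s min(w,s) · P(W=w)P(S=s)
 = 1·0.1428 + 4·0.1836 + 4·0.1836 + 1·0.1372 + 5·0.1764 + 5·0.1764
 = 0.1428 + 0.7344 + 0.7344 + 0.1372 + 0.882 + 0.882
 = 3.5128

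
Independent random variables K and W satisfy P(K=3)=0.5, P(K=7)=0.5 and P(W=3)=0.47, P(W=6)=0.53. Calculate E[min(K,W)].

3.795

E[min(K,W)] = Σ_k Σ_w min(k,w) · P(K=k)P(W=w)
 = 3·0.235 + 3·0.265 + 3·0.235 + 6·0.265
 = 0.705 + 0.795 + 0.705 + 1.59
 = 3.795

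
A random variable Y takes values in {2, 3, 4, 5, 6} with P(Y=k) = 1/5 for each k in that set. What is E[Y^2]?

18

E[Y^2] = Σ y^2·P(Y=y)
 = 4·1/5 + 9·1/5 + 16·1/5 + 25·1/5 + 36·1/5
 = 4/5 + 9/5 + 16/5 + 5 + 36/5
 = 18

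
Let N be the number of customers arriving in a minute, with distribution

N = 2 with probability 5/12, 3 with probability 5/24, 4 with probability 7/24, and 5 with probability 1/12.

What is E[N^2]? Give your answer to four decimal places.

10.2917

E[N^2] = Σ n^2·P(N=n)
 = 4·5/12 + 9·5/24 + 16·7/24 + 25·1/12
 = 5/3 + 15/8 + 14/3 + 25/12
 = 247/24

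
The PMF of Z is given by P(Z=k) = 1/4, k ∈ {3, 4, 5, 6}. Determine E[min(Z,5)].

4.25

E[min(Z,5)] = Σ min(z,5)·P(Z=z)
 = 3·1/4 + 4·1/4 + 5·1/4 + 5·1/4
 = 3/4 + 1 + 5/4 + 5/4
 = 17/4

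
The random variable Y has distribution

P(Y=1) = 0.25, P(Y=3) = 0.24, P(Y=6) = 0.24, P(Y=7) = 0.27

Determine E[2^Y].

52.34

E[2^Y] = Σ 2^y·P(Y=y)
 = 2·0.25 + 8·0.24 + 64·0.24 + 128·0.27
 = 0.5 + 1.92 + 15.36 + 34.56
 = 52.34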